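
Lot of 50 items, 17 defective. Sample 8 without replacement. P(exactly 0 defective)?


Hypergeometric: C(17,0)×C(33,8)/C(50,8)
= 1×13884156/536878650 = 210366/8134525

P(X=0) = 210366/8134525 ≈ 2.59%


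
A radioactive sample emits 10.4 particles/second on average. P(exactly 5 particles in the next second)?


Poisson(λ=10.4): P(X=5) = e^(-λ)×λ^k/k!
= e^(-10.4) × 10.4^5 / 5!
≈ 3.043248301e-05 × 121665.29024 / 120 ≈ 0.030855

P(X=5) ≈ 0.030855 ≈ 3.09%


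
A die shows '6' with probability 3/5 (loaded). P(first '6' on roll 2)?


Geometric: P(X=2) = (1-p)^(k-1)×p = (2/5)^1×3/5 = 6/25

P(X=2) = 6/25 ≈ 24.00%


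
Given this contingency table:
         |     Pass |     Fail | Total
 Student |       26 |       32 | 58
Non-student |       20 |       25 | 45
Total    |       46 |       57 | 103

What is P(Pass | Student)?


P(Pass | Student) = 26/(26+32) = 26/58 = 13/29

P(Pass|Student) = 13/29 ≈ 44.83%


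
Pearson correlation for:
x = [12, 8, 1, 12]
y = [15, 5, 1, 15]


n=4, Σx=33, Σy=36, Σxy=401, Σx²=353, Σy²=476
r = (4×401 - 33×36)/√((4×353 - 33²)(4×476 - 36²))
= 416/√(323×608) = 416/√196384 ≈ 416/443.1523 ≈ 0.9387

r ≈ 0.9387


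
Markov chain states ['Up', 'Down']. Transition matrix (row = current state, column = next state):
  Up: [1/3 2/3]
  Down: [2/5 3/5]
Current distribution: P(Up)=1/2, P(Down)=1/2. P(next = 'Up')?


P(next=Up) = Σᵢ P(now=i)×P(i→Up)
= 1/2×1/3 + 1/2×2/5
= 1/6 + 1/5 = 11/30

P = 11/30 ≈ 0.3667


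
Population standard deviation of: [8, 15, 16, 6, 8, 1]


Mean = 54/6 = 9
  (8-9)²=1
  (15-9)²=36
  (16-9)²=49
  (6-9)²=9
  (8-9)²=1
  (1-9)²=64
Σ(x-μ)² = 160
σ² = 160/6 = 80/3

σ = √(80/3) ≈ 5.1640


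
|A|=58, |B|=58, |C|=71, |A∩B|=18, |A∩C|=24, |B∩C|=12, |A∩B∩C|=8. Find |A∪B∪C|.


|A∪B∪C| = 58+58+71-18-24-12+8 = 141

|A∪B∪C| = 141


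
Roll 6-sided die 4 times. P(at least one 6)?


P(no 6)^4 = (5/6)^4 = 625/1296
P(≥1) = 1 - 625/1296 = 671/1296

P = 671/1296 ≈ 51.77%


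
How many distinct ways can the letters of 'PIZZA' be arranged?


Letters: 5, freq: {'P': 1, 'I': 1, 'Z': 2, 'A': 1}
5!/(1!×1!×2!×1!) = 120/2 = 60

60


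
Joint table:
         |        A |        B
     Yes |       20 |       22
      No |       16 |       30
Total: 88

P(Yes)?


P(Yes) = (20+22)/88 = 42/88 = 21/44

P(Yes) = 21/44 ≈ 47.73%


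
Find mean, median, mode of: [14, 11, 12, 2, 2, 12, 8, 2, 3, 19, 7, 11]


Sorted: [2, 2, 2, 3, 7, 8, 11, 11, 12, 12, 14, 19]
Mean = 103/12
Median = 19/2
Freq: {14: 1, 11: 2, 12: 2, 2: 3, 8: 1, 3: 1, 19: 1, 7: 1}
Mode: [2]

Mean=103/12, Median=19/2, Mode=2


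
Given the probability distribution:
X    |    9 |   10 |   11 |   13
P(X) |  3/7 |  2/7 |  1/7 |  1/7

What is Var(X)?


E[X] = 71/7
E[X²] = 733/7
Var(X) = E[X²] - (E[X])² = 733/7 - 5041/49 = 90/49

Var(X) = 90/49 ≈ 1.8367


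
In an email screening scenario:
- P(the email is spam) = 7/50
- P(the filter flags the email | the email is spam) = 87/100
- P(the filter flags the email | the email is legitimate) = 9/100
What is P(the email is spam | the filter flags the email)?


Using Bayes' theorem:
P(A|B) = P(B|A)·P(A) / P(B)

P(the filter flags the email) = 87/100 × 7/50 + 9/100 × 43/50
= 609/5000 + 387/5000 = 249/1250

P(the email is spam|the filter flags the email) = (609/5000) / (249/1250) = 203/332

P(the email is spam|the filter flags the email) = 203/332 ≈ 61.14%


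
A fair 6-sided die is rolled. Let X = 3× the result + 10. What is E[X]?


E[die] = (1+6)/2 = 7/2
E[X] = 3×7/2 + 10 = 41/2

E[X] = 41/2


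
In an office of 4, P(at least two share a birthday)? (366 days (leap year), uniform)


P(all different) = Π(366-i)/366 for i=0..3
= 0.983689
P(match) = 1 - 0.983689 = 0.016311

P ≈ 0.0163 ≈ 1.63%


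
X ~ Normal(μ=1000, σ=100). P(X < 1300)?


z = (1300-1000)/100 = 3.0
P(Z < 3.0) = 0.9987

P(X < 1300) ≈ 0.9987


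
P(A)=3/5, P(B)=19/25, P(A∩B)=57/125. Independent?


P(A)×P(B) = 57/125
P(A∩B) = 57/125
Equal ✓ → Independent

Yes, independent


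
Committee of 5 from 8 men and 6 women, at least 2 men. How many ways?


Count by #men:
  2M,3W: C(8,2)×C(6,3)=560
  3M,2W: C(8,3)×C(6,2)=840
  4M,1W: C(8,4)×C(6,1)=420
  5M,0W: C(8,5)×C(6,0)=56
Total = 1876

1876


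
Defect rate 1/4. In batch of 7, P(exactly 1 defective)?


Binomial: P(X=1) = C(7,1)×p^1×(1-p)^6
= 7 × 1/4 × 729/4096 = 5103/16384

P(X=1) = 5103/16384 ≈ 31.15%


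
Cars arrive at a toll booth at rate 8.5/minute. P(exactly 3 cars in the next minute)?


Poisson(λ=8.5): P(X=3) = e^(-λ)×λ^k/k!
= e^(-8.5) × 8.5^3 / 3!
≈ 0.000203468369 × 614.125 / 6 ≈ 0.020826

P(X=3) ≈ 0.020826 ≈ 2.08%


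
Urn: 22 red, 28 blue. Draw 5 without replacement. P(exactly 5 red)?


Hypergeometric: C(22,5)×C(28,0)/C(50,5)
= 26334×1/2118760 = 1881/151340

P(X=5) = 1881/151340 ≈ 1.24%


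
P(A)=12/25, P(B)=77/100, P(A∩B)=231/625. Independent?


P(A)×P(B) = 231/625
P(A∩B) = 231/625
Equal ✓ → Independent

Yes, independent


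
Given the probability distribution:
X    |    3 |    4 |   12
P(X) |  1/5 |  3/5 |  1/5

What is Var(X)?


E[X] = 27/5
E[X²] = 201/5
Var(X) = E[X²] - (E[X])² = 201/5 - 729/25 = 276/25

Var(X) = 276/25 ≈ 11.0400


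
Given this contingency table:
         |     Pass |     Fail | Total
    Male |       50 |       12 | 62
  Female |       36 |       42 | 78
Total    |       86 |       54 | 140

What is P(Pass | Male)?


P(Pass | Male) = 50/(50+12) = 50/62 = 25/31

P(Pass|Male) = 25/31 ≈ 80.65%


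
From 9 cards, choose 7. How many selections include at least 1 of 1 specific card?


Complement: C(9,7) - C(8,7) = 36 - 8 = 28

28


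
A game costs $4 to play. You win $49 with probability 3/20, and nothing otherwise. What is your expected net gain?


E[gain] = (49-4)×3/20 + (-4)×17/20
= 27/4 - 17/5 = 67/20

Expected net gain = $67/20 ≈ $3.35


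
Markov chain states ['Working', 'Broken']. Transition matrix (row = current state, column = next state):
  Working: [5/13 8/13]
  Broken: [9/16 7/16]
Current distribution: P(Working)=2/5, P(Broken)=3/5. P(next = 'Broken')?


P(next=Broken) = Σᵢ P(now=i)×P(i→Broken)
= 2/5×8/13 + 3/5×7/16
= 16/65 + 21/80 = 529/1040

P = 529/1040 ≈ 0.5087


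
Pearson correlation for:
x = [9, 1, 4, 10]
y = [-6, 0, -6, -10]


n=4, Σx=24, Σy=-22, Σxy=-178, Σx²=198, Σy²=172
r = (4×(-178) - 24×(-22))/√((4×198 - 24²)(4×172 - (-22)²))
= -184/√(216×204) = -184/√44064 ≈ -184/209.9143 ≈ -0.8765

r ≈ -0.8765


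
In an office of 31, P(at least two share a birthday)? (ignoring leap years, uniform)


P(all different) = Π(365-i)/365 for i=0..30
= 0.269545
P(match) = 1 - 0.269545 = 0.730455

P ≈ 0.7305 ≈ 73.05%


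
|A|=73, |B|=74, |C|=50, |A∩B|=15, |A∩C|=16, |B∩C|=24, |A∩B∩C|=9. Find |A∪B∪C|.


|A∪B∪C| = 73+74+50-15-16-24+9 = 151

|A∪B∪C| = 151


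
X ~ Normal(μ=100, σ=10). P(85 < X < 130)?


z₁=(85-100)/10=-1.5, z₂=(130-100)/10=3.0
P = Φ(3.0) - Φ(-1.5) = 0.998650 - 0.066807 = 0.931843 ≈ 0.9318

P(85 < X < 130) ≈ 0.9318


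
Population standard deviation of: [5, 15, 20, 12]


Mean = 52/4 = 13
  (5-13)²=64
  (15-13)²=4
  (20-13)²=49
  (12-13)²=1
Σ(x-μ)² = 118
σ² = 118/4 = 59/2

σ = √(59/2) ≈ 5.4314


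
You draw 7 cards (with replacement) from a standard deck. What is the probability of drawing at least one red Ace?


P(not a red Ace) = 50/52 = 25/26
P(none in 7 draws) = (25/26)^7 = 6103515625/8031810176
P(≥1 red Ace) = 1 - 6103515625/8031810176 = 1928294551/8031810176

P = 1928294551/8031810176 ≈ 24.01%


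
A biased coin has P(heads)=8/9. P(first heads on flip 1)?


Geometric: P(X=1) = (1-p)^(k-1)×p = (1/9)^0×8/9 = 8/9

P(X=1) = 8/9 ≈ 88.89%


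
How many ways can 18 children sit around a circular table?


Circular arrangements of 18 distinct objects: fix one position to break rotational symmetry.
(n-1)! = 17! = 355687428096000

355687428096000


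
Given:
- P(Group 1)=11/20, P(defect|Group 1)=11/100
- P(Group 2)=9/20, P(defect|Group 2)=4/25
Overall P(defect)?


P(B) = Σ P(B|Aᵢ)×P(Aᵢ)
  11/100×11/20 = 121/2000
  4/25×9/20 = 9/125
Sum = 53/400

P(defect) = 53/400 ≈ 13.25%


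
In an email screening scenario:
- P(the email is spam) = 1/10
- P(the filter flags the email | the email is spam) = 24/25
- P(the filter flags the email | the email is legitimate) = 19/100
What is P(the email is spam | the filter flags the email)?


Using Bayes' theorem:
P(A|B) = P(B|A)·P(A) / P(B)

P(the filter flags the email) = 24/25 × 1/10 + 19/100 × 9/10
= 12/125 + 171/1000 = 267/1000

P(the email is spam|the filter flags the email) = (12/125) / (267/1000) = 32/89

P(the email is spam|the filter flags the email) = 32/89 ≈ 35.96%


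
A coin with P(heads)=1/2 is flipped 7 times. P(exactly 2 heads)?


Binomial: P(X=2) = C(7,2)×p^2×(1-p)^5
= 21 × 1/4 × 1/32 = 21/128

P(X=2) = 21/128 ≈ 16.41%


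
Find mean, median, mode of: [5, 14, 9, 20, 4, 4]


Sorted: [4, 4, 5, 9, 14, 20]
Mean = 56/6 = 28/3
Median = 7
Freq: {5: 1, 14: 1, 9: 1, 20: 1, 4: 2}
Mode: [4]

Mean=28/3, Median=7, Mode=4


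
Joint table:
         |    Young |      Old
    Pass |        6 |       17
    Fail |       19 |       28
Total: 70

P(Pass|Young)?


P(Pass|Young) = 6/(6+19) = 6/25

P = 6/25 ≈ 24.00%


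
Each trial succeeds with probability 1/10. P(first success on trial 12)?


Geometric: P(X=12) = (1-p)^(k-1)×p = (9/10)^11×1/10 = 31381059609/1000000000000

P(X=12) = 31381059609/1000000000000 ≈ 3.14%


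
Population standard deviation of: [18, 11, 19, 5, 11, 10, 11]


Mean = 85/7
  (18-85/7)²=1681/49
  (11-85/7)²=64/49
  (19-85/7)²=2304/49
  (5-85/7)²=2500/49
  (11-85/7)²=64/49
  (10-85/7)²=225/49
  (11-85/7)²=64/49
Σ(x-μ)² = 986/7
σ² = (986/7)/7 = 986/49

σ = √(986/49) ≈ 4.4858


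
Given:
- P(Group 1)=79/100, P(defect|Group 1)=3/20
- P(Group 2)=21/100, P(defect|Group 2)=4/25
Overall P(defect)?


P(B) = Σ P(B|Aᵢ)×P(Aᵢ)
  3/20×79/100 = 237/2000
  4/25×21/100 = 21/625
Sum = 1521/10000

P(defect) = 1521/10000 ≈ 15.21%


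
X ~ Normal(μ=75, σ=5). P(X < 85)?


z = (85-75)/5 = 2.0
P(Z < 2.0) = 0.9772

P(X < 85) ≈ 0.9772


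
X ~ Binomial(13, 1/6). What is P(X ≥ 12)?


P(X ≥ 12) = Σ P(X=i) for i=12..13
P(X=12) = 65/13060694016
P(X=13) = 1/13060694016
Sum = 11/2176782336

P(X ≥ 12) = 11/2176782336 ≈ 0.00%


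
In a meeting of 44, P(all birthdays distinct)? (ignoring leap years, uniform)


P(all different) = Π(365-i)/365 for i=0..43
= (365/365)×(364/365)×...×(322/365)
= 0.067115

P ≈ 0.0671 ≈ 6.71%


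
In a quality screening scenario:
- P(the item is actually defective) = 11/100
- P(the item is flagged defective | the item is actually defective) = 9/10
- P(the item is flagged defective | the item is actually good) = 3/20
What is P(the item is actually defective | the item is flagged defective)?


Using Bayes' theorem:
P(A|B) = P(B|A)·P(A) / P(B)

P(the item is flagged defective) = 9/10 × 11/100 + 3/20 × 89/100
= 99/1000 + 267/2000 = 93/400

P(the item is actually defective|the item is flagged defective) = (99/1000) / (93/400) = 66/155

P(the item is actually defective|the item is flagged defective) = 66/155 ≈ 42.58%


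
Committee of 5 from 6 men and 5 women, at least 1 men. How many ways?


Count by #men:
  1M,4W: C(6,1)×C(5,4)=30
  2M,3W: C(6,2)×C(5,3)=150
  3M,2W: C(6,3)×C(5,2)=200
  4M,1W: C(6,4)×C(5,1)=75
  5M,0W: C(6,5)×C(5,0)=6
Total = 461

461


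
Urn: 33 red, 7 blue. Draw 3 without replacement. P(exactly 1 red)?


Hypergeometric: C(33,1)×C(7,2)/C(40,3)
= 33×21/9880 = 693/9880

P(X=1) = 693/9880 ≈ 7.01%


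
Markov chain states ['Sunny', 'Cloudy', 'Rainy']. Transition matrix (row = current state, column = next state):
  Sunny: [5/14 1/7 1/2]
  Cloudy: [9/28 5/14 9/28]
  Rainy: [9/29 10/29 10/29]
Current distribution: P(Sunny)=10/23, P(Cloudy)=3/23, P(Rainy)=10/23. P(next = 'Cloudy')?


P(next=Cloudy) = Σᵢ P(now=i)×P(i→Cloudy)
= 10/23×1/7 + 3/23×5/14 + 10/23×10/29
= 10/161 + 15/322 + 100/667 = 15/58

P = 15/58 ≈ 0.2586


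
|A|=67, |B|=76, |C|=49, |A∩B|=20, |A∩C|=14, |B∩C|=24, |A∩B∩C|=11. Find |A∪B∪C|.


|A∪B∪C| = 67+76+49-20-14-24+11 = 145

|A∪B∪C| = 145


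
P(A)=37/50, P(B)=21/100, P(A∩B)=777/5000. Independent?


P(A)×P(B) = 777/5000
P(A∩B) = 777/5000
Equal ✓ → Independent

Yes, independent


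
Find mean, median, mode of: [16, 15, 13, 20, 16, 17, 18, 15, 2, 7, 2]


Sorted: [2, 2, 7, 13, 15, 15, 16, 16, 17, 18, 20]
Mean = 141/11
Median = 15
Freq: {16: 2, 15: 2, 13: 1, 20: 1, 17: 1, 18: 1, 2: 2, 7: 1}
Mode: [2, 15, 16]

Mean=141/11, Median=15, Mode=[2, 15, 16]


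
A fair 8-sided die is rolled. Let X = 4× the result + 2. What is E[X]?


E[die] = (1+8)/2 = 9/2
E[X] = 4×9/2 + 2 = 20

E[X] = 20


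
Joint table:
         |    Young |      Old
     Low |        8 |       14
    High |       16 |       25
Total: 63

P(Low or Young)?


P(Low∨Young) = P(Low) + P(Young) - P(Low∧Young)
= (22 + 24 - 8)/63 = 38/63

P = 38/63 ≈ 60.32%


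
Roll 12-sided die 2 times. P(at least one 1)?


P(no 1)^2 = (11/12)^2 = 121/144
P(≥1) = 1 - 121/144 = 23/144

P = 23/144 ≈ 15.97%


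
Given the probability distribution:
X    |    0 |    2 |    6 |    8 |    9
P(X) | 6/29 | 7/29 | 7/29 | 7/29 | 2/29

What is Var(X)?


E[X] = 130/29
E[X²] = 890/29
Var(X) = E[X²] - (E[X])² = 890/29 - 16900/841 = 8910/841

Var(X) = 8910/841 ≈ 10.5945


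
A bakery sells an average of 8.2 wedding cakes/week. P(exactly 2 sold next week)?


Poisson(λ=8.2): P(X=2) = e^(-λ)×λ^k/k!
= e^(-8.2) × 8.2^2 / 2!
≈ 0.00027465357 × 67.24 / 2 ≈ 0.009234

P(X=2) ≈ 0.009234 ≈ 0.92%


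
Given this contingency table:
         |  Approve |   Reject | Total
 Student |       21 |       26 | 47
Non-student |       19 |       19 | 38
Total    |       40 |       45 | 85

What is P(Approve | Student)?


P(Approve | Student) = 21/(21+26) = 21/47

P(Approve|Student) = 21/47 ≈ 44.68%


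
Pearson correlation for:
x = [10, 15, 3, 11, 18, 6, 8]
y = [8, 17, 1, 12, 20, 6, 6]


n=7, Σx=71, Σy=70, Σxy=914, Σx²=879, Σy²=970
r = (7×914 - 71×70)/√((7×879 - 71²)(7×970 - 70²))
= 1428/√(1112×1890) = 1428/√2101680 ≈ 1428/1449.7172 ≈ 0.9850

r ≈ 0.9850


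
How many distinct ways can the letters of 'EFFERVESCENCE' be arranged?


Letters: 13, freq: {'E': 5, 'F': 2, 'R': 1, 'V': 1, 'S': 1, 'C': 2, 'N': 1}
13!/(5!×2!×1!×1!×1!×2!×1!) = 6227020800/480 = 12972960

12972960


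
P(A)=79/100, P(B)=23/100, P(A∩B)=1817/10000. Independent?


P(A)×P(B) = 1817/10000
P(A∩B) = 1817/10000
Equal ✓ → Independent

Yes, independent


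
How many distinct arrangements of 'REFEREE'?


Letters: 7, freq: {'R': 2, 'E': 4, 'F': 1}
7!/(2!×4!×1!) = 5040/48 = 105

105


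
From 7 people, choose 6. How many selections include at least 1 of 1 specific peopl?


Complement: C(7,6) - C(6,6) = 7 - 1 = 6

6


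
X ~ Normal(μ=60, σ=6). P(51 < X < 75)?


z₁=(51-60)/6=-1.5, z₂=(75-60)/6=2.5
P = Φ(2.5) - Φ(-1.5) = 0.993790 - 0.066807 = 0.926983 ≈ 0.9270

P(51 < X < 75) ≈ 0.9270


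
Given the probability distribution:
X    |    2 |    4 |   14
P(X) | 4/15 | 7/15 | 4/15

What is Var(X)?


E[X] = 92/15
E[X²] = 304/5
Var(X) = E[X²] - (E[X])² = 304/5 - 8464/225 = 5216/225

Var(X) = 5216/225 ≈ 23.1822


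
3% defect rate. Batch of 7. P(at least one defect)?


P(all good) = (97/100)^7 = 80798284478113/100000000000000
P(≥1 defect) = 19201715521887/100000000000000

P = 19201715521887/100000000000000 ≈ 19.20%


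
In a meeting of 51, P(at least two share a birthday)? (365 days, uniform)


P(all different) = Π(365-i)/365 for i=0..50
= 0.025568
P(match) = 1 - 0.025568 = 0.974432

P ≈ 0.9744 ≈ 97.44%


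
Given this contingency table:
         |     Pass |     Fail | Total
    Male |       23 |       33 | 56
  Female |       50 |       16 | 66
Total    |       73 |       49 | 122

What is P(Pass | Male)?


P(Pass | Male) = 23/(23+33) = 23/56

P(Pass|Male) = 23/56 ≈ 41.07%


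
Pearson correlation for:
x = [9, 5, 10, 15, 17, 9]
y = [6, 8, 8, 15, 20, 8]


n=6, Σx=65, Σy=65, Σxy=811, Σx²=801, Σy²=853
r = (6×811 - 65×65)/√((6×801 - 65²)(6×853 - 65²))
= 641/√(581×893) = 641/√518833 ≈ 641/720.3006 ≈ 0.8899

r ≈ 0.8899


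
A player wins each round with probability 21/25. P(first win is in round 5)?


Geometric: P(X=5) = (1-p)^(k-1)×p = (4/25)^4×21/25 = 5376/9765625

P(X=5) = 5376/9765625 ≈ 0.06%


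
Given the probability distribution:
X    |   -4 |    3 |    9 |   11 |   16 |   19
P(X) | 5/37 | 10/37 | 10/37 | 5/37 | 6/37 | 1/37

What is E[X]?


E[X] = Σ x·P(X=x)
= (-4)×(5/37) + (3)×(10/37) + (9)×(10/37) + (11)×(5/37) + (16)×(6/37) + (19)×(1/37)
= 270/37

E[X] = 270/37


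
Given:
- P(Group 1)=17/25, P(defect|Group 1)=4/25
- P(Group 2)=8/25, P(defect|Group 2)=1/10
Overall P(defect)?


P(B) = Σ P(B|Aᵢ)×P(Aᵢ)
  4/25×17/25 = 68/625
  1/10×8/25 = 4/125
Sum = 88/625

P(defect) = 88/625 ≈ 14.08%


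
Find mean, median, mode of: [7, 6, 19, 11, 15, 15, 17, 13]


Sorted: [6, 7, 11, 13, 15, 15, 17, 19]
Mean = 103/8
Median = 14
Freq: {7: 1, 6: 1, 19: 1, 11: 1, 15: 2, 17: 1, 13: 1}
Mode: [15]

Mean=103/8, Median=14, Mode=15


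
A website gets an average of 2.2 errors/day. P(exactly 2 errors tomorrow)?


Poisson(λ=2.2): P(X=2) = e^(-λ)×λ^k/k!
= e^(-2.2) × 2.2^2 / 2!
≈ 0.1108031584 × 4.84 / 2 ≈ 0.268144

P(X=2) ≈ 0.268144 ≈ 26.81%


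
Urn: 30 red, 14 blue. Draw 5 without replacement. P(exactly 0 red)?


Hypergeometric: C(30,0)×C(14,5)/C(44,5)
= 1×2002/1086008 = 13/7052

P(X=0) = 13/7052 ≈ 0.18%


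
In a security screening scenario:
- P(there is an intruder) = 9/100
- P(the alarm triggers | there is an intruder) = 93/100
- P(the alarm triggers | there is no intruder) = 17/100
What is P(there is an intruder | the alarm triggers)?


Using Bayes' theorem:
P(A|B) = P(B|A)·P(A) / P(B)

P(the alarm triggers) = 93/100 × 9/100 + 17/100 × 91/100
= 837/10000 + 1547/10000 = 149/625

P(there is an intruder|the alarm triggers) = (837/10000) / (149/625) = 837/2384

P(there is an intruder|the alarm triggers) = 837/2384 ≈ 35.11%


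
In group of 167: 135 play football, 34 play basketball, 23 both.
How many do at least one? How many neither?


|A∪B| = 135+34-23 = 146
Neither = 167-146 = 21

At least one: 146; Neither: 21


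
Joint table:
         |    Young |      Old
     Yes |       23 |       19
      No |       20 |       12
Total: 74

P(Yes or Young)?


P(Yes∨Young) = P(Yes) + P(Young) - P(Yes∧Young)
= (42 + 43 - 23)/74 = 62/74 = 31/37

P = 31/37 ≈ 83.78%


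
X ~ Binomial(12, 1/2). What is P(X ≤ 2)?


P(X ≤ 2) = Σ P(X=i) for i=0..2
P(X=0) = 1/4096
P(X=1) = 3/1024
P(X=2) = 33/2048
Sum = 79/4096

P(X ≤ 2) = 79/4096 ≈ 1.93%


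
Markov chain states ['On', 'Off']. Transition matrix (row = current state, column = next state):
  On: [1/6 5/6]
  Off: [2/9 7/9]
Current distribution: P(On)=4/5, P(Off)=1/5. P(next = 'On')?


P(next=On) = Σᵢ P(now=i)×P(i→On)
= 4/5×1/6 + 1/5×2/9
= 2/15 + 2/45 = 8/45

P = 8/45 ≈ 0.1778


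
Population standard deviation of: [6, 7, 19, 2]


Mean = 34/4 = 17/2
  (6-17/2)²=25/4
  (7-17/2)²=9/4
  (19-17/2)²=441/4
  (2-17/2)²=169/4
Σ(x-μ)² = 161
σ² = 161/4

σ = √(161/4) ≈ 6.3443


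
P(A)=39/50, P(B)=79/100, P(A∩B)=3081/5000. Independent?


P(A)×P(B) = 3081/5000
P(A∩B) = 3081/5000
Equal ✓ → Independent

Yes, independent


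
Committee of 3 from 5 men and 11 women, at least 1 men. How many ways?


Count by #men:
  1M,2W: C(5,1)×C(11,2)=275
  2M,1W: C(5,2)×C(11,1)=110
  3M,0W: C(5,3)×C(11,0)=10
Total = 395

395


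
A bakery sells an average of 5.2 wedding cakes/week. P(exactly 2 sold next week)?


Poisson(λ=5.2): P(X=2) = e^(-λ)×λ^k/k!
= e^(-5.2) × 5.2^2 / 2!
≈ 0.005516564421 × 27.04 / 2 ≈ 0.074584

P(X=2) ≈ 0.074584 ≈ 7.46%


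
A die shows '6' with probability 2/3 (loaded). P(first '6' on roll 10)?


Geometric: P(X=10) = (1-p)^(k-1)×p = (1/3)^9×2/3 = 2/59049

P(X=10) = 2/59049 ≈ 0.00%


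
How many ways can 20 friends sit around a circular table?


Circular arrangements of 20 distinct objects: fix one position to break rotational symmetry.
(n-1)! = 19! = 121645100408832000

121645100408832000


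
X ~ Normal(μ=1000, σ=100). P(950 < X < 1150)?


z₁=(950-1000)/100=-0.5, z₂=(1150-1000)/100=1.5
P = Φ(1.5) - Φ(-0.5) = 0.933193 - 0.308538 = 0.624655 ≈ 0.6247

P(950 < X < 1150) ≈ 0.6247


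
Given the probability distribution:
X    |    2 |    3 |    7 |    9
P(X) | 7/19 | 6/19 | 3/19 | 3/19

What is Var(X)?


E[X] = 80/19
E[X²] = 472/19
Var(X) = E[X²] - (E[X])² = 472/19 - 6400/361 = 2568/361

Var(X) = 2568/361 ≈ 7.1136


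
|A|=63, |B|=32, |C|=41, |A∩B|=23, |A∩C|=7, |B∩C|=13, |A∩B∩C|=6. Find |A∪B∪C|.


|A∪B∪C| = 63+32+41-23-7-13+6 = 99

|A∪B∪C| = 99


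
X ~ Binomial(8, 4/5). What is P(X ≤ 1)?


P(X ≤ 1) = Σ P(X=i) for i=0..1
P(X=0) = 1/390625
P(X=1) = 32/390625
Sum = 33/390625

P(X ≤ 1) = 33/390625 ≈ 0.01%


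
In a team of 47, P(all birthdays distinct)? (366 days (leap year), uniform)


P(all different) = Π(366-i)/366 for i=0..46
= (366/366)×(365/366)×...×(320/366)
= 0.045628

P ≈ 0.0456 ≈ 4.56%


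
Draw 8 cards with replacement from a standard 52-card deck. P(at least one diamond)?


P(not a diamond) = 39/52 = 3/4
P(none in 8 draws) = (3/4)^8 = 6561/65536
P(≥1 diamond) = 1 - 6561/65536 = 58975/65536

P = 58975/65536 ≈ 89.99%


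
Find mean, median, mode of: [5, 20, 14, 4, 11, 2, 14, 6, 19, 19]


Sorted: [2, 4, 5, 6, 11, 14, 14, 19, 19, 20]
Mean = 114/10 = 57/5
Median = 25/2
Freq: {5: 1, 20: 1, 14: 2, 4: 1, 11: 1, 2: 1, 6: 1, 19: 2}
Mode: [14, 19]

Mean=57/5, Median=25/2, Mode=[14, 19]


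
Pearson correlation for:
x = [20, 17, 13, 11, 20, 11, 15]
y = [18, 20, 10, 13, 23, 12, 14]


n=7, Σx=107, Σy=110, Σxy=1775, Σx²=1725, Σy²=1862
r = (7×1775 - 107×110)/√((7×1725 - 107²)(7×1862 - 110²))
= 655/√(626×934) = 655/√584684 ≈ 655/764.6463 ≈ 0.8566

r ≈ 0.8566


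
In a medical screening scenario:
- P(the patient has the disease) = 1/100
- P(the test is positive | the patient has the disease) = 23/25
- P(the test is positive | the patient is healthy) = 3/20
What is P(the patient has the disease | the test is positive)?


Using Bayes' theorem:
P(A|B) = P(B|A)·P(A) / P(B)

P(the test is positive) = 23/25 × 1/100 + 3/20 × 99/100
= 23/2500 + 297/2000 = 1577/10000

P(the patient has the disease|the test is positive) = (23/2500) / (1577/10000) = 92/1577

P(the patient has the disease|the test is positive) = 92/1577 ≈ 5.83%


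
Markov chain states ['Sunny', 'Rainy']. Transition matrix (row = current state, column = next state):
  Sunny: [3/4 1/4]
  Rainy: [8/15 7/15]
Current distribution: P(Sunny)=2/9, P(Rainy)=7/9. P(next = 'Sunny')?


P(next=Sunny) = Σᵢ P(now=i)×P(i→Sunny)
= 2/9×3/4 + 7/9×8/15
= 1/6 + 56/135 = 157/270

P = 157/270 ≈ 0.5815


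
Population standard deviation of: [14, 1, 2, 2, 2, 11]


Mean = 32/6 = 16/3
  (14-16/3)²=676/9
  (1-16/3)²=169/9
  (2-16/3)²=100/9
  (2-16/3)²=100/9
  (2-16/3)²=100/9
  (11-16/3)²=289/9
Σ(x-μ)² = 478/3
σ² = (478/3)/6 = 239/9

σ = √(239/9) ≈ 5.1532


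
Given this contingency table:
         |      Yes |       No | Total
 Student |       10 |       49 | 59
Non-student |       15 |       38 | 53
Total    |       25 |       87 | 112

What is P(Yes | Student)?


P(Yes | Student) = 10/(10+49) = 10/59

P(Yes|Student) = 10/59 ≈ 16.95%


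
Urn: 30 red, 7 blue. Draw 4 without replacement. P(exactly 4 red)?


Hypergeometric: C(30,4)×C(7,0)/C(37,4)
= 27405×1/66045 = 261/629

P(X=4) = 261/629 ≈ 41.49%


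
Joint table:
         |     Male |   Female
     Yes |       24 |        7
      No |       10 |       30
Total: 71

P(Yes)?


P(Yes) = (24+7)/71 = 31/71

P(Yes) = 31/71 ≈ 43.66%


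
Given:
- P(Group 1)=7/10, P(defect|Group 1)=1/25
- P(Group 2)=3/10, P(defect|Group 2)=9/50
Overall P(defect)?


P(B) = Σ P(B|Aᵢ)×P(Aᵢ)
  1/25×7/10 = 7/250
  9/50×3/10 = 27/500
Sum = 41/500

P(defect) = 41/500 ≈ 8.20%


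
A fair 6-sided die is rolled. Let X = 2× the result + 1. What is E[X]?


E[die] = (1+6)/2 = 7/2
E[X] = 2×7/2 + 1 = 8

E[X] = 8


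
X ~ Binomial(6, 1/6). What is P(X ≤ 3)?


P(X ≤ 3) = Σ P(X=i) for i=0..3
P(X=0) = 15625/46656
P(X=1) = 3125/7776
P(X=2) = 3125/15552
P(X=3) = 625/11664
Sum = 23125/23328

P(X ≤ 3) = 23125/23328 ≈ 99.13%


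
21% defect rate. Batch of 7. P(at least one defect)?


P(all good) = (79/100)^7 = 19203908986159/100000000000000
P(≥1 defect) = 80796091013841/100000000000000

P = 80796091013841/100000000000000 ≈ 80.80%


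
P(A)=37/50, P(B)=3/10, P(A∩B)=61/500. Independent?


P(A)×P(B) = 111/500
P(A∩B) = 61/500
Not equal → NOT independent

No, not independent


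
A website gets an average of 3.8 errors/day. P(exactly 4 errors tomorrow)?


Poisson(λ=3.8): P(X=4) = e^(-λ)×λ^k/k!
= e^(-3.8) × 3.8^4 / 4!
≈ 0.02237077186 × 208.5136 / 24 ≈ 0.194359

P(X=4) ≈ 0.194359 ≈ 19.44%


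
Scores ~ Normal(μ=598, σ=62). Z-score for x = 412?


z = (x - μ)/σ = (412 - 598)/62 = -3.0

z = -3.0


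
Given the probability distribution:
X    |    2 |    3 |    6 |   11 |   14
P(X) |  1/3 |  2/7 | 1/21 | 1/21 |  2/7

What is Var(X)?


E[X] = 19/3
E[X²] = 1415/21
Var(X) = E[X²] - (E[X])² = 1415/21 - 361/9 = 1718/63

Var(X) = 1718/63 ≈ 27.2698


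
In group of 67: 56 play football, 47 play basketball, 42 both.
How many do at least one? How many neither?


|A∪B| = 56+47-42 = 61
Neither = 67-61 = 6

At least one: 61; Neither: 6


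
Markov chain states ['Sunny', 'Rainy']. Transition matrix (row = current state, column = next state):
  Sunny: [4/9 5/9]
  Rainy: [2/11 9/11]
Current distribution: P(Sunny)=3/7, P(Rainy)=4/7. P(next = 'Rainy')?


P(next=Rainy) = Σᵢ P(now=i)×P(i→Rainy)
= 3/7×5/9 + 4/7×9/11
= 5/21 + 36/77 = 163/231

P = 163/231 ≈ 0.7056


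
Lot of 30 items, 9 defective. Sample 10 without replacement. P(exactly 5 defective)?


Hypergeometric: C(9,5)×C(21,5)/C(30,10)
= 126×20349/30045015 = 40698/476905

P(X=5) = 40698/476905 ≈ 8.53%


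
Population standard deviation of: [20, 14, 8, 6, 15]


Mean = 63/5
  (20-63/5)²=1369/25
  (14-63/5)²=49/25
  (8-63/5)²=529/25
  (6-63/5)²=1089/25
  (15-63/5)²=144/25
Σ(x-μ)² = 636/5
σ² = (636/5)/5 = 636/25

σ = √(636/25) ≈ 5.0438


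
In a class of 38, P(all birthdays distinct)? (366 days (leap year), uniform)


P(all different) = Π(366-i)/366 for i=0..37
= (366/366)×(365/366)×...×(329/366)
= 0.136703

P ≈ 0.1367 ≈ 13.67%


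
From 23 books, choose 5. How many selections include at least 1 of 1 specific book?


Complement: C(23,5) - C(22,5) = 33649 - 26334 = 7315

7315


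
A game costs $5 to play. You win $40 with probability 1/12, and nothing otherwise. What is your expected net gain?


E[gain] = (40-5)×1/12 + (-5)×11/12
= 35/12 - 55/12 = -5/3

Expected net gain = $-5/3 ≈ $-1.67


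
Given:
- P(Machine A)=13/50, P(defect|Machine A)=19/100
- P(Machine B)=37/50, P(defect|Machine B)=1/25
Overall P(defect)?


P(B) = Σ P(B|Aᵢ)×P(Aᵢ)
  19/100×13/50 = 247/5000
  1/25×37/50 = 37/1250
Sum = 79/1000

P(defect) = 79/1000 ≈ 7.90%


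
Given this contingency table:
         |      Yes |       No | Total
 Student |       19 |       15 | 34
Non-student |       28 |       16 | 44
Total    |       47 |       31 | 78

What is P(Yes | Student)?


P(Yes | Student) = 19/(19+15) = 19/34

P(Yes|Student) = 19/34 ≈ 55.88%


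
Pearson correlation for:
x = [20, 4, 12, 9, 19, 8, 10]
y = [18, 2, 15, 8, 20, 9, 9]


n=7, Σx=82, Σy=81, Σxy=1162, Σx²=1166, Σy²=1179
r = (7×1162 - 82×81)/√((7×1166 - 82²)(7×1179 - 81²))
= 1492/√(1438×1692) = 1492/√2433096 ≈ 1492/1559.8385 ≈ 0.9565

r ≈ 0.9565


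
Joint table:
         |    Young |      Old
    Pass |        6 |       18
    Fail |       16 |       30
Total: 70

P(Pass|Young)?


P(Pass|Young) = 6/(6+16) = 6/22 = 3/11

P = 3/11 ≈ 27.27%


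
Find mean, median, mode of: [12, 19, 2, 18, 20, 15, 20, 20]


Sorted: [2, 12, 15, 18, 19, 20, 20, 20]
Mean = 126/8 = 63/4
Median = 37/2
Freq: {12: 1, 19: 1, 2: 1, 18: 1, 20: 3, 15: 1}
Mode: [20]

Mean=63/4, Median=37/2, Mode=20


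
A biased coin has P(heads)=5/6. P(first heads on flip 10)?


Geometric: P(X=10) = (1-p)^(k-1)×p = (1/6)^9×5/6 = 5/60466176

P(X=10) = 5/60466176 ≈ 0.00%


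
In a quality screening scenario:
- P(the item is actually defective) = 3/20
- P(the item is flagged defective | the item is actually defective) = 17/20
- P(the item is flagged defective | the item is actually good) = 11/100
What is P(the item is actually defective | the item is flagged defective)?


Using Bayes' theorem:
P(A|B) = P(B|A)·P(A) / P(B)

P(the item is flagged defective) = 17/20 × 3/20 + 11/100 × 17/20
= 51/400 + 187/2000 = 221/1000

P(the item is actually defective|the item is flagged defective) = (51/400) / (221/1000) = 15/26

P(the item is actually defective|the item is flagged defective) = 15/26 ≈ 57.69%


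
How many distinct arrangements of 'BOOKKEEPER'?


Letters: 10, freq: {'B': 1, 'O': 2, 'K': 2, 'E': 3, 'P': 1, 'R': 1}
10!/(1!×2!×2!×3!×1!×1!) = 3628800/24 = 151200

151200


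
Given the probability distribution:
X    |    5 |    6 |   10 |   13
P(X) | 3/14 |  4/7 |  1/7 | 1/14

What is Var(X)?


E[X] = 48/7
E[X²] = 366/7
Var(X) = E[X²] - (E[X])² = 366/7 - 2304/49 = 258/49

Var(X) = 258/49 ≈ 5.2653


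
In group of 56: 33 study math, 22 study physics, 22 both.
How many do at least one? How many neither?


|A∪B| = 33+22-22 = 33
Neither = 56-33 = 23

At least one: 33; Neither: 23


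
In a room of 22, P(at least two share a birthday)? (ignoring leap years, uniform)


P(all different) = Π(365-i)/365 for i=0..21
= 0.524305
P(match) = 1 - 0.524305 = 0.475695

P ≈ 0.4757 ≈ 47.57%


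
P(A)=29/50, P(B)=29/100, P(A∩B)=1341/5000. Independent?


P(A)×P(B) = 841/5000
P(A∩B) = 1341/5000
Not equal → NOT independent

No, not independent


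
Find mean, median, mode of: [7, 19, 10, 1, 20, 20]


Sorted: [1, 7, 10, 19, 20, 20]
Mean = 77/6
Median = 29/2
Freq: {7: 1, 19: 1, 10: 1, 1: 1, 20: 2}
Mode: [20]

Mean=77/6, Median=29/2, Mode=20


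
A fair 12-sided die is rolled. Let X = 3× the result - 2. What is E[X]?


E[die] = (1+12)/2 = 13/2
E[X] = 3×13/2 - 2 = 35/2

E[X] = 35/2


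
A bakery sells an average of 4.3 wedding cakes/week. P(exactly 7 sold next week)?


Poisson(λ=4.3): P(X=7) = e^(-λ)×λ^k/k!
= e^(-4.3) × 4.3^7 / 7!
≈ 0.01356855901 × 27181.8611107 / 5040 ≈ 0.073178

P(X=7) ≈ 0.073178 ≈ 7.32%


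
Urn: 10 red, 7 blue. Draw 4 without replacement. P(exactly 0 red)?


Hypergeometric: C(10,0)×C(7,4)/C(17,4)
= 1×35/2380 = 1/68

P(X=0) = 1/68 ≈ 1.47%


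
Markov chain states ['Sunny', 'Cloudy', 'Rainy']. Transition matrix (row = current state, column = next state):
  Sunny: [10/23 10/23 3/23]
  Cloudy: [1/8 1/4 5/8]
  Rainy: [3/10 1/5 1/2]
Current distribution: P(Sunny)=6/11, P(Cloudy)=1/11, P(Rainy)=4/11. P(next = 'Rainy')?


P(next=Rainy) = Σᵢ P(now=i)×P(i→Rainy)
= 6/11×3/23 + 1/11×5/8 + 4/11×1/2
= 18/253 + 5/88 + 2/11 = 57/184

P = 57/184 ≈ 0.3098


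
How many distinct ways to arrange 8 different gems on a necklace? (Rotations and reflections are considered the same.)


Free circular arrangements: rotations and reflections both identified.
(n-1)!/2 = 7!/2 = 5040/2 = 2520

2520


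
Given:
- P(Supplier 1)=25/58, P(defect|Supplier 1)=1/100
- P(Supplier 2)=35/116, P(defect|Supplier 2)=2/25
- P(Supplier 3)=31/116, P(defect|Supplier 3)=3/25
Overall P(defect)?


P(B) = Σ P(B|Aᵢ)×P(Aᵢ)
  1/100×25/58 = 1/232
  2/25×35/116 = 7/290
  3/25×31/116 = 93/2900
Sum = 351/5800

P(defect) = 351/5800 ≈ 6.05%


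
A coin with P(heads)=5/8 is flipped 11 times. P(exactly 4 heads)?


Binomial: P(X=4) = C(11,4)×p^4×(1-p)^7
= 330 × 625/4096 × 2187/2097152 = 225534375/4294967296

P(X=4) = 225534375/4294967296 ≈ 5.25%


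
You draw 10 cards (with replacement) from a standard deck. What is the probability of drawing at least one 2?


P(not a 2) = 48/52 = 12/13
P(none in 10 draws) = (12/13)^10 = 61917364224/137858491849
P(≥1 2) = 1 - 61917364224/137858491849 = 75941127625/137858491849

P = 75941127625/137858491849 ≈ 55.09%


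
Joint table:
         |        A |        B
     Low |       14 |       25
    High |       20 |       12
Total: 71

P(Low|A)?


P(Low|A) = 14/(14+20) = 14/34 = 7/17

P = 7/17 ≈ 41.18%


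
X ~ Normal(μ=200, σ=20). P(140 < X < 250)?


z₁=(140-200)/20=-3.0, z₂=(250-200)/20=2.5
P = Φ(2.5) - Φ(-3.0) = 0.993790 - 0.001350 = 0.992440 ≈ 0.9924

P(140 < X < 250) ≈ 0.9924


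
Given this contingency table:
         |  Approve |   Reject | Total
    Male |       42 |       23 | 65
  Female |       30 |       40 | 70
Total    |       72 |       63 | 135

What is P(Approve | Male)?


P(Approve | Male) = 42/(42+23) = 42/65

P(Approve|Male) = 42/65 ≈ 64.62%


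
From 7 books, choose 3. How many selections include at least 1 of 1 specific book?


Complement: C(7,3) - C(6,3) = 35 - 20 = 15

15


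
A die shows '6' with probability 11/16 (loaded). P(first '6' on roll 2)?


Geometric: P(X=2) = (1-p)^(k-1)×p = (5/16)^1×11/16 = 55/256

P(X=2) = 55/256 ≈ 21.48%


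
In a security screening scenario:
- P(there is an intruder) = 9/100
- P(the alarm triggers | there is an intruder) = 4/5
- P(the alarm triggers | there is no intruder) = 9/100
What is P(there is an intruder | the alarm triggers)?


Using Bayes' theorem:
P(A|B) = P(B|A)·P(A) / P(B)

P(the alarm triggers) = 4/5 × 9/100 + 9/100 × 91/100
= 9/125 + 819/10000 = 1539/10000

P(there is an intruder|the alarm triggers) = (9/125) / (1539/10000) = 80/171

P(there is an intruder|the alarm triggers) = 80/171 ≈ 46.78%


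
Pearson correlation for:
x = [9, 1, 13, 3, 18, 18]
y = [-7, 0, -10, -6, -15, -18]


n=6, Σx=62, Σy=-56, Σxy=-805, Σx²=908, Σy²=734
r = (6×(-805) - 62×(-56))/√((6×908 - 62²)(6×734 - (-56)²))
= -1358/√(1604×1268) = -1358/√2033872 ≈ -1358/1426.1388 ≈ -0.9522

r ≈ -0.9522


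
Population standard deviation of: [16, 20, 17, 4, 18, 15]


Mean = 90/6 = 15
  (16-15)²=1
  (20-15)²=25
  (17-15)²=4
  (4-15)²=121
  (18-15)²=9
  (15-15)²=0
Σ(x-μ)² = 160
σ² = 160/6 = 80/3

σ = √(80/3) ≈ 5.1640


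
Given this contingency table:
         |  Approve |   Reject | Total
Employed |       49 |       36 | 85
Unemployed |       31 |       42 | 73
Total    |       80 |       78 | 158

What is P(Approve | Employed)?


P(Approve | Employed) = 49/(49+36) = 49/85

P(Approve|Employed) = 49/85 ≈ 57.65%


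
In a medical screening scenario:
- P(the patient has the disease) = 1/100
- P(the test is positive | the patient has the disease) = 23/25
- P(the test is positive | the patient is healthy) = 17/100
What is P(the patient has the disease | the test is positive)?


Using Bayes' theorem:
P(A|B) = P(B|A)·P(A) / P(B)

P(the test is positive) = 23/25 × 1/100 + 17/100 × 99/100
= 23/2500 + 1683/10000 = 71/400

P(the patient has the disease|the test is positive) = (23/2500) / (71/400) = 92/1775

P(the patient has the disease|the test is positive) = 92/1775 ≈ 5.18%


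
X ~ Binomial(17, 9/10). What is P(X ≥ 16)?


P(X ≥ 16) = Σ P(X=i) for i=16..17
P(X=16) = 31501343210481297/100000000000000000
P(X=17) = 16677181699666569/100000000000000000
Sum = 24089262455073933/50000000000000000

P(X ≥ 16) = 24089262455073933/50000000000000000 ≈ 48.18%


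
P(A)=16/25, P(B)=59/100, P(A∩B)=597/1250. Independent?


P(A)×P(B) = 236/625
P(A∩B) = 597/1250
Not equal → NOT independent

No, not independent


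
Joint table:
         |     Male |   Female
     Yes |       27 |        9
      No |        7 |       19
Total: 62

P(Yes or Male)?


P(Yes∨Male) = P(Yes) + P(Male) - P(Yes∧Male)
= (36 + 34 - 27)/62 = 43/62

P = 43/62 ≈ 69.35%


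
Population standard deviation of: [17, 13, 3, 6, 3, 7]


Mean = 49/6
  (17-49/6)²=2809/36
  (13-49/6)²=841/36
  (3-49/6)²=961/36
  (6-49/6)²=169/36
  (3-49/6)²=961/36
  (7-49/6)²=49/36
Σ(x-μ)² = 965/6
σ² = (965/6)/6 = 965/36

σ = √(965/36) ≈ 5.1774


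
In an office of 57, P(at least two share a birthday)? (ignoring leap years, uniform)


P(all different) = Π(365-i)/365 for i=0..56
= 0.009878
P(match) = 1 - 0.009878 = 0.990122

P ≈ 0.9901 ≈ 99.01%


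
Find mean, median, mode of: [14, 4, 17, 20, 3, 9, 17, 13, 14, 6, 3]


Sorted: [3, 3, 4, 6, 9, 13, 14, 14, 17, 17, 20]
Mean = 120/11
Median = 13
Freq: {14: 2, 4: 1, 17: 2, 20: 1, 3: 2, 9: 1, 13: 1, 6: 1}
Mode: [3, 14, 17]

Mean=120/11, Median=13, Mode=[3, 14, 17]


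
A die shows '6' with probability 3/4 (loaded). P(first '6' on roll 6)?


Geometric: P(X=6) = (1-p)^(k-1)×p = (1/4)^5×3/4 = 3/4096

P(X=6) = 3/4096 ≈ 0.07%


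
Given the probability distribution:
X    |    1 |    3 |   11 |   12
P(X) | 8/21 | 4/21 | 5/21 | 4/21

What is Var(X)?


E[X] = 41/7
E[X²] = 175/3
Var(X) = E[X²] - (E[X])² = 175/3 - 1681/49 = 3532/147

Var(X) = 3532/147 ≈ 24.0272


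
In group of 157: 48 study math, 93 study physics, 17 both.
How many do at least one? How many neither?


|A∪B| = 48+93-17 = 124
Neither = 157-124 = 33

At least one: 124; Neither: 33


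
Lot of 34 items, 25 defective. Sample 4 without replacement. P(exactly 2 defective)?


Hypergeometric: C(25,2)×C(9,2)/C(34,4)
= 300×36/46376 = 1350/5797

P(X=2) = 1350/5797 ≈ 23.29%


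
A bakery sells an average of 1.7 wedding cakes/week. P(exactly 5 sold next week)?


Poisson(λ=1.7): P(X=5) = e^(-λ)×λ^k/k!
= e^(-1.7) × 1.7^5 / 5!
≈ 0.1826835241 × 14.19857 / 120 ≈ 0.021615

P(X=5) ≈ 0.021615 ≈ 2.16%


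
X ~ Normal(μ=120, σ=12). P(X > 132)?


z = (132-120)/12 = 1.0
P(X > 132) = 1 - P(Z ≤ 1.0) = 1 - 0.8413 = 0.1587

P(X > 132) ≈ 0.1587


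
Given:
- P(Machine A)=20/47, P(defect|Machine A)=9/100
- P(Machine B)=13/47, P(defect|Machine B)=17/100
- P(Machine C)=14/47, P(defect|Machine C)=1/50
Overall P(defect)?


P(B) = Σ P(B|Aᵢ)×P(Aᵢ)
  9/100×20/47 = 9/235
  17/100×13/47 = 221/4700
  1/50×14/47 = 7/1175
Sum = 429/4700

P(defect) = 429/4700 ≈ 9.13%


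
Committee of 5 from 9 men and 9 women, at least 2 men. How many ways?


Count by #men:
  2M,3W: C(9,2)×C(9,3)=3024
  3M,2W: C(9,3)×C(9,2)=3024
  4M,1W: C(9,4)×C(9,1)=1134
  5M,0W: C(9,5)×C(9,0)=126
Total = 7308

7308


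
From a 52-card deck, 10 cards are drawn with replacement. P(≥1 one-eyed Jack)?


P(not a one-eyed Jack) = 50/52 = 25/26
P(none in 10 draws) = (25/26)^10 = 95367431640625/141167095653376
P(≥1 one-eyed Jack) = 1 - 95367431640625/141167095653376 = 45799664012751/141167095653376

P = 45799664012751/141167095653376 ≈ 32.44%


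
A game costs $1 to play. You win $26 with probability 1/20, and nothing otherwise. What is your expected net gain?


E[gain] = (26-1)×1/20 + (-1)×19/20
= 5/4 - 19/20 = 3/10

Expected net gain = $3/10 ≈ $0.30


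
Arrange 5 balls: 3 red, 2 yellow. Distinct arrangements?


5!/(3!×2!) = 10

10


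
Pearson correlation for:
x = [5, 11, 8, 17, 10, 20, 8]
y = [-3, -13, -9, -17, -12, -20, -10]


n=7, Σx=79, Σy=-84, Σxy=-1119, Σx²=1063, Σy²=1192
r = (7×(-1119) - 79×(-84))/√((7×1063 - 79²)(7×1192 - (-84)²))
= -1197/√(1200×1288) = -1197/√1545600 ≈ -1197/1243.2216 ≈ -0.9628

r ≈ -0.9628
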